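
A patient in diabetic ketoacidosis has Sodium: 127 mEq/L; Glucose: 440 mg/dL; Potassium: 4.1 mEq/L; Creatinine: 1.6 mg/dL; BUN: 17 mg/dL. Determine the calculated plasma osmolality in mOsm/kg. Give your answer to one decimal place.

Calculated osmolality = 2·Na + glucose/18 + BUN/2.8
= 2·127 + 440/18 + 17/2.8
= 254 + 24.44 + 6.07
= 284.51 mOsm/kg

284.5 mOsm/kg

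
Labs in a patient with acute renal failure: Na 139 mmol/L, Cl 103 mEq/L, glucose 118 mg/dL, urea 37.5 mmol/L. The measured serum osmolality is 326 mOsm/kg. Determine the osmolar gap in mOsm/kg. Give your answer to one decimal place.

3.9 mOsm/kg

Calculated osmolality = 2·Na + glucose/18 + urea
= 2·139 + 118/18 + 37.5
= 278 + 6.56 + 37.50
= 322.06 mOsm/kg ≈ 322.1 mOsm/kg
Osmolar gap = measured − calculated = 326 − 322.1 = 3.9 mOsm/kg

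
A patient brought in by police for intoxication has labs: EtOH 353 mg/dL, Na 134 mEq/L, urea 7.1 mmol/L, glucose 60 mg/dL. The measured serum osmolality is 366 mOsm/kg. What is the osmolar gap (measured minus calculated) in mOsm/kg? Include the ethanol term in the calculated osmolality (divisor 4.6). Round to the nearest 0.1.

Calculated osmolality = 2·Na + glucose/18 + urea + ethanol/4.6
= 2·134 + 60/18 + 7.1 + 353/4.6
= 268 + 3.33 + 7.10 + 76.74
= 355.17 mOsm/kg ≈ 355.2 mOsm/kg
Osmolar gap = measured − calculated = 366 − 355.2 = 10.8 mOsm/kg

10.8 mOsm/kg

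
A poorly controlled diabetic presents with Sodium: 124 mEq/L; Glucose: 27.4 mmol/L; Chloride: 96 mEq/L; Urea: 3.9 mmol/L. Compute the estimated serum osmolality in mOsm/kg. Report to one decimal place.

279.3 mOsm/kg

Calculated osmolality = 2·Na + glucose + urea
= 2·124 + 27.4 + 3.9
= 248 + 27.40 + 3.90
= 279.3 mOsm/kg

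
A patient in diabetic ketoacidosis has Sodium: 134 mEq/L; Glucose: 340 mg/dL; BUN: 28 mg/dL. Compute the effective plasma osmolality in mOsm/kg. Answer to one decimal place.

Effective osmolality excludes urea (freely permeant across cell membranes):
2·Na + glucose/18
= 2·134 + 340/18
= 268 + 18.89
= 286.89 mOsm/kg

286.9 mOsm/kg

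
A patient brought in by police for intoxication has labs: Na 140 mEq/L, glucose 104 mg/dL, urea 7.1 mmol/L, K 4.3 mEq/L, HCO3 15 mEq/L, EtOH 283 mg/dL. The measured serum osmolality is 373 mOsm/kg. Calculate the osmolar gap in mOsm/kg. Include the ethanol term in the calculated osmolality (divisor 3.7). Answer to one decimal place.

3.6 mOsm/kg

Calculated osmolality = 2·Na + glucose/18 + urea + ethanol/3.7
= 2·140 + 104/18 + 7.1 + 283/3.7
= 280 + 5.78 + 7.10 + 76.49
= 369.37 mOsm/kg ≈ 369.4 mOsm/kg
Osmolar gap = measured − calculated = 373 − 369.4 = 3.6 mOsm/kg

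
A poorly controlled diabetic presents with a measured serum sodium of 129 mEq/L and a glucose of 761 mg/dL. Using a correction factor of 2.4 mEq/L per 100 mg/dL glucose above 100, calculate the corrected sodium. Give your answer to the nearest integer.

Corrected Na = measured Na + 2.4 · (glucose − 100)/100
= 129 + 2.4 · (761 − 100)/100
= 129 + 15.9
= 144.9 mEq/L

145 mEq/L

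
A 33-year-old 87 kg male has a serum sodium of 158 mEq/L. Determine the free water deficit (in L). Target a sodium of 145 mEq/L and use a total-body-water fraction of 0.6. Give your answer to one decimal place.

4.7 L

TBW = 0.6 · 87 = 52.2 L
Free water deficit = TBW · (Na/145 − 1)
= 52.2 · (158/145 − 1)
= 52.2 · 0.0897
= 4.68 L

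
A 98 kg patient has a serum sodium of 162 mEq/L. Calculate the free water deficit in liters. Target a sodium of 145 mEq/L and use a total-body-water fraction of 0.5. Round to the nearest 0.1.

5.7 L

TBW = 0.5 · 98 = 49 L
Free water deficit = TBW · (Na/145 − 1)
= 49 · (162/145 − 1)
= 49 · 0.1172
= 5.74 L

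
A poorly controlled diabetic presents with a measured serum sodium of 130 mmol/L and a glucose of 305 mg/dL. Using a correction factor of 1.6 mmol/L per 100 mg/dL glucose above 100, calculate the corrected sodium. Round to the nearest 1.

133 mmol/L

Corrected Na = measured Na + 1.6 · (glucose − 100)/100
= 130 + 1.6 · (305 − 100)/100
= 130 + 3.3
= 133.3 mmol/L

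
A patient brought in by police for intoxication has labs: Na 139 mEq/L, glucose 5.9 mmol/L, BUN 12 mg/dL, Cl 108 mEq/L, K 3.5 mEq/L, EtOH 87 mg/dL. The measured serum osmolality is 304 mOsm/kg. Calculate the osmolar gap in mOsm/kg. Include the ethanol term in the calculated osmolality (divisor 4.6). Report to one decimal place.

-3.1 mOsm/kg

Calculated osmolality = 2·Na + glucose + BUN/2.8 + ethanol/4.6
= 2·139 + 5.9 + 12/2.8 + 87/4.6
= 278 + 5.90 + 4.29 + 18.91
= 307.1 mOsm/kg ≈ 307.1 mOsm/kg
Osmolar gap = measured − calculated = 304 − 307.1 = -3.1 mOsm/kg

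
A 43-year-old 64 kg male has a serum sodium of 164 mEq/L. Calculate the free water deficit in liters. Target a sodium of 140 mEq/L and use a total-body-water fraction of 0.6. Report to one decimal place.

6.6 L

TBW = 0.6 · 64 = 38.4 L
Free water deficit = TBW · (Na/140 − 1)
= 38.4 · (164/140 − 1)
= 38.4 · 0.1714
= 6.58 L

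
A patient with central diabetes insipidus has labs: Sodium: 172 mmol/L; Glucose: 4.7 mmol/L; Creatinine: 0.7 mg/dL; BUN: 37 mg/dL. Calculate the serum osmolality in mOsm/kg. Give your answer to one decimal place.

361.9 mOsm/kg

Calculated osmolality = 2·Na + glucose + BUN/2.8
= 2·172 + 4.7 + 37/2.8
= 344 + 4.70 + 13.21
= 361.91 mOsm/kg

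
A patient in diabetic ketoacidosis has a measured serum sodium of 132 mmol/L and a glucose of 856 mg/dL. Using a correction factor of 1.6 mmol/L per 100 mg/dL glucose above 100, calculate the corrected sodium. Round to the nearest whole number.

Corrected Na = measured Na + 1.6 · (glucose − 100)/100
= 132 + 1.6 · (856 − 100)/100
= 132 + 12.1
= 144.1 mmol/L

144 mmol/L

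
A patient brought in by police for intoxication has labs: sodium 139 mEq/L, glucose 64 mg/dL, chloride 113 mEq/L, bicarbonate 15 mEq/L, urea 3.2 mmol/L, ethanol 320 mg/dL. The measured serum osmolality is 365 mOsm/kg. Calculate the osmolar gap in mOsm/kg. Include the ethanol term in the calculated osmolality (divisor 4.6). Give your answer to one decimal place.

Calculated osmolality = 2·Na + glucose/18 + urea + ethanol/4.6
= 2·139 + 64/18 + 3.2 + 320/4.6
= 278 + 3.56 + 3.20 + 69.57
= 354.33 mOsm/kg ≈ 354.3 mOsm/kg
Osmolar gap = measured − calculated = 365 − 354.3 = 10.7 mOsm/kg

10.7 mOsm/kg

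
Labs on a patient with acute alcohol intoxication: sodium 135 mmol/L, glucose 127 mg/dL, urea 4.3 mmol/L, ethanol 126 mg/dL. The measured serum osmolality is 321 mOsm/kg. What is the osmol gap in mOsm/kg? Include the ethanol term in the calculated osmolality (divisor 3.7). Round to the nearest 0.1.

5.6 mOsm/kg

Calculated osmolality = 2·Na + glucose/18 + urea + ethanol/3.7
= 2·135 + 127/18 + 4.3 + 126/3.7
= 270 + 7.06 + 4.30 + 34.05
= 315.41 mOsm/kg ≈ 315.4 mOsm/kg
Osmolar gap = measured − calculated = 321 − 315.4 = 5.6 mOsm/kg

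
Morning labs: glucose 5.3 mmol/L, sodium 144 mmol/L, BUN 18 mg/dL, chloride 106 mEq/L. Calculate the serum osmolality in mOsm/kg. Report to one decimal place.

299.7 mOsm/kg

Calculated osmolality = 2·Na + glucose + BUN/2.8
= 2·144 + 5.3 + 18/2.8
= 288 + 5.30 + 6.43
= 299.73 mOsm/kg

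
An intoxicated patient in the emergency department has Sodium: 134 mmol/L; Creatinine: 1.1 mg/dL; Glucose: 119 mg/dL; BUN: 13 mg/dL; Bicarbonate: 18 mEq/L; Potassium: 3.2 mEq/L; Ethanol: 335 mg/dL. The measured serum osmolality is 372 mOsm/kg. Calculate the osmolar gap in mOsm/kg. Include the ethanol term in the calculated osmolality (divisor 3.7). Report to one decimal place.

Calculated osmolality = 2·Na + glucose/18 + BUN/2.8 + ethanol/3.7
= 2·134 + 119/18 + 13/2.8 + 335/3.7
= 268 + 6.61 + 4.64 + 90.54
= 369.79 mOsm/kg ≈ 369.8 mOsm/kg
Osmolar gap = measured − calculated = 372 − 369.8 = 2.2 mOsm/kg

2.2 mOsm/kg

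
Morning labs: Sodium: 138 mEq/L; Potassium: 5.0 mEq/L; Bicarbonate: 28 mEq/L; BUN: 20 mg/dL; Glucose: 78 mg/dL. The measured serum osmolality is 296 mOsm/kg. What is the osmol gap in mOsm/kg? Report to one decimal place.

Calculated osmolality = 2·Na + glucose/18 + BUN/2.8
= 2·138 + 78/18 + 20/2.8
= 276 + 4.33 + 7.14
= 287.47 mOsm/kg ≈ 287.5 mOsm/kg
Osmolar gap = measured − calculated = 296 − 287.5 = 8.5 mOsm/kg

8.5 mOsm/kg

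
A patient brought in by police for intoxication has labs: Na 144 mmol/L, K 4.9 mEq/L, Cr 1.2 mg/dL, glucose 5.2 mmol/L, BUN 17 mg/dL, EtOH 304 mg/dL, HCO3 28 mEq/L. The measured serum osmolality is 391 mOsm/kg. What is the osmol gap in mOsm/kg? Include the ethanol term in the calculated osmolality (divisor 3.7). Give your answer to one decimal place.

Calculated osmolality = 2·Na + glucose + BUN/2.8 + ethanol/3.7
= 2·144 + 5.2 + 17/2.8 + 304/3.7
= 288 + 5.20 + 6.07 + 82.16
= 381.43 mOsm/kg ≈ 381.4 mOsm/kg
Osmolar gap = measured − calculated = 391 − 381.4 = 9.6 mOsm/kg

9.6 mOsm/kg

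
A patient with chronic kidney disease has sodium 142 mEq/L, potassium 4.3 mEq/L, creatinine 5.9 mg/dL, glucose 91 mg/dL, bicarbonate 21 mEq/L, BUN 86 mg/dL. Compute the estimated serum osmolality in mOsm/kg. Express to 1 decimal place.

Calculated osmolality = 2·Na + glucose/18 + BUN/2.8
= 2·142 + 91/18 + 86/2.8
= 284 + 5.06 + 30.71
= 319.77 mOsm/kg

319.8 mOsm/kg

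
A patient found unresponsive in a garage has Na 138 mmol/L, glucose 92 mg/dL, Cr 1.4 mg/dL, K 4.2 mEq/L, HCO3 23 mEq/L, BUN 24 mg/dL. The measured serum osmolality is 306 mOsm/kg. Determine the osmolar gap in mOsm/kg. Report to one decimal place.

16.3 mOsm/kg

Calculated osmolality = 2·Na + glucose/18 + BUN/2.8
= 2·138 + 92/18 + 24/2.8
= 276 + 5.11 + 8.57
= 289.68 mOsm/kg ≈ 289.7 mOsm/kg
Osmolar gap = measured − calculated = 306 − 289.7 = 16.3 mOsm/kg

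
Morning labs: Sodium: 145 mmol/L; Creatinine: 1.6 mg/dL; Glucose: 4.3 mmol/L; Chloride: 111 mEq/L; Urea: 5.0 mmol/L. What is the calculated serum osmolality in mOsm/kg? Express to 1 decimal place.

299.3 mOsm/kg

Calculated osmolality = 2·Na + glucose + urea
= 2·145 + 4.3 + 5
= 290 + 4.30 + 5
= 299.3 mOsm/kg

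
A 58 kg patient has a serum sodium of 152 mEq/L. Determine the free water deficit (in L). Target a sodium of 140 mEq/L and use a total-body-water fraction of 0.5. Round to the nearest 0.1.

TBW = 0.5 · 58 = 29 L
Free water deficit = TBW · (Na/140 − 1)
= 29 · (152/140 − 1)
= 29 · 0.0857
= 2.49 L

2.5 L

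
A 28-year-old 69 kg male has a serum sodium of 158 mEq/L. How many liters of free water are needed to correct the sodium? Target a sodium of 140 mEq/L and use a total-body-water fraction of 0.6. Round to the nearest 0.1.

TBW = 0.6 · 69 = 41.4 L
Free water deficit = TBW · (Na/140 − 1)
= 41.4 · (158/140 − 1)
= 41.4 · 0.1286
= 5.32 L

5.3 L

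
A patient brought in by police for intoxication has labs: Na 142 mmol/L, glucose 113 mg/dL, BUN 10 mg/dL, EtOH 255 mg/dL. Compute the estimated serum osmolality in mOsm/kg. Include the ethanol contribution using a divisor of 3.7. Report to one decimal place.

Calculated osmolality = 2·Na + glucose/18 + BUN/2.8 + ethanol/3.7
= 2·142 + 113/18 + 10/2.8 + 255/3.7
= 284 + 6.28 + 3.57 + 68.92
= 362.77 mOsm/kg

362.8 mOsm/kg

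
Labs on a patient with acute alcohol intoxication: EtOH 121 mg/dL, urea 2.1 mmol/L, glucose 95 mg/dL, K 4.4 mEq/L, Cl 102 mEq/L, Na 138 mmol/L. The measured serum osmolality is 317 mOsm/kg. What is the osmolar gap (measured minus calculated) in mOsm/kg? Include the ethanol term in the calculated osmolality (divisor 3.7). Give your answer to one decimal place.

Calculated osmolality = 2·Na + glucose/18 + urea + ethanol/3.7
= 2·138 + 95/18 + 2.1 + 121/3.7
= 276 + 5.28 + 2.10 + 32.70
= 316.08 mOsm/kg ≈ 316.1 mOsm/kg
Osmolar gap = measured − calculated = 317 − 316.1 = 0.9 mOsm/kg

0.9 mOsm/kg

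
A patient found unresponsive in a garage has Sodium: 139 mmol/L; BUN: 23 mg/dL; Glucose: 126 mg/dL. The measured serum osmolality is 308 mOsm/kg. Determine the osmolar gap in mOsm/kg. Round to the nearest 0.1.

Calculated osmolality = 2·Na + glucose/18 + BUN/2.8
= 2·139 + 126/18 + 23/2.8
= 278 + 7 + 8.21
= 293.21 mOsm/kg ≈ 293.2 mOsm/kg
Osmolar gap = measured − calculated = 308 − 293.2 = 14.8 mOsm/kg

14.8 mOsm/kg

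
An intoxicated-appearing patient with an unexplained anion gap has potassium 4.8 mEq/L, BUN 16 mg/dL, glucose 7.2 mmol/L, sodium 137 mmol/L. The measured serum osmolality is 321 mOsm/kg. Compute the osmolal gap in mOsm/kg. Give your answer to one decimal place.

34.1 mOsm/kg

Calculated osmolality = 2·Na + glucose + BUN/2.8
= 2·137 + 7.2 + 16/2.8
= 274 + 7.20 + 5.71
= 286.91 mOsm/kg ≈ 286.9 mOsm/kg
Osmolar gap = measured − calculated = 321 − 286.9 = 34.1 mOsm/kg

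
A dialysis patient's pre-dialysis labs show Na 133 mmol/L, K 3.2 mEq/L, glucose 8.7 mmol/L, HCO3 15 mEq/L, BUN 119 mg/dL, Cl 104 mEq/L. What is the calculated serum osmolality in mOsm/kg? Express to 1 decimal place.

317.2 mOsm/kg

Calculated osmolality = 2·Na + glucose + BUN/2.8
= 2·133 + 8.7 + 119/2.8
= 266 + 8.70 + 42.50
= 317.2 mOsm/kg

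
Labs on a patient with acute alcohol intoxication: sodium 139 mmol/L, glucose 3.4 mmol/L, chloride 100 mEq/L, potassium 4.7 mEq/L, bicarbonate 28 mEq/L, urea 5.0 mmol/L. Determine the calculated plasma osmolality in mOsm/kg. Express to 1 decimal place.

Calculated osmolality = 2·Na + glucose + urea
= 2·139 + 3.4 + 5
= 278 + 3.40 + 5
= 286.4 mOsm/kg

286.4 mOsm/kg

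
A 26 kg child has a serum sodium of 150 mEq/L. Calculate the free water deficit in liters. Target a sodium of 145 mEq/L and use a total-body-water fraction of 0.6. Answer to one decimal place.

0.5 L

TBW = 0.6 · 26 = 15.6 L
Free water deficit = TBW · (Na/145 − 1)
= 15.6 · (150/145 − 1)
= 15.6 · 0.0345
= 0.54 L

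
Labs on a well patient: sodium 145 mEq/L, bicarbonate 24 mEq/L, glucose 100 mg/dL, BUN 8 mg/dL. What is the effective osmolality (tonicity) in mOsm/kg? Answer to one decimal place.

295.6 mOsm/kg

Effective osmolality excludes urea (freely permeant across cell membranes):
2·Na + glucose/18
= 2·145 + 100/18
= 290 + 5.56
= 295.56 mOsm/kg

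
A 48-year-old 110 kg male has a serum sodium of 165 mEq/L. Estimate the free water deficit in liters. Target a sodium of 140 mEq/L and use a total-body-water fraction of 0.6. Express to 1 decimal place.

TBW = 0.6 · 110 = 66 L
Free water deficit = TBW · (Na/140 − 1)
= 66 · (165/140 − 1)
= 66 · 0.1786
= 11.79 L

11.8 L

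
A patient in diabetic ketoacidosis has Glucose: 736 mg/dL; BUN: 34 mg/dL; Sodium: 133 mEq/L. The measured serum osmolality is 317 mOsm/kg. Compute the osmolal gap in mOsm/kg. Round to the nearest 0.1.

-2.0 mOsm/kg

Calculated osmolality = 2·Na + glucose/18 + BUN/2.8
= 2·133 + 736/18 + 34/2.8
= 266 + 40.89 + 12.14
= 319.03 mOsm/kg ≈ 319.0 mOsm/kg
Osmolar gap = measured − calculated = 317 − 319.0 = -2.0 mOsm/kg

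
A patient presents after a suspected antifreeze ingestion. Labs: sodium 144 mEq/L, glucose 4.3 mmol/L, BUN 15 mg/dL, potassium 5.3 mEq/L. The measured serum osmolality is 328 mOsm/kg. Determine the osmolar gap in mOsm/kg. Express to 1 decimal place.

Calculated osmolality = 2·Na + glucose + BUN/2.8
= 2·144 + 4.3 + 15/2.8
= 288 + 4.30 + 5.36
= 297.66 mOsm/kg ≈ 297.7 mOsm/kg
Osmolar gap = measured − calculated = 328 − 297.7 = 30.3 mOsm/kg

30.3 mOsm/kg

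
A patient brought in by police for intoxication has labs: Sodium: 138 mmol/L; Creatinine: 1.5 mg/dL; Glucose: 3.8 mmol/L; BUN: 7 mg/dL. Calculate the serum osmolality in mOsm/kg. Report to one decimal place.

282.3 mOsm/kg

Calculated osmolality = 2·Na + glucose + BUN/2.8
= 2·138 + 3.8 + 7/2.8
= 276 + 3.80 + 2.50
= 282.3 mOsm/kg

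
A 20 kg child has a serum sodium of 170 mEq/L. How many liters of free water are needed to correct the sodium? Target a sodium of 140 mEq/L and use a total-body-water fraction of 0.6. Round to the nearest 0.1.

2.6 L

TBW = 0.6 · 20 = 12 L
Free water deficit = TBW · (Na/140 − 1)
= 12 · (170/140 − 1)
= 12 · 0.2143
= 2.57 L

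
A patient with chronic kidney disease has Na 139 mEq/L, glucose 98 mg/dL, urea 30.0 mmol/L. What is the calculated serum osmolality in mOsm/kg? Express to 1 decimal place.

Calculated osmolality = 2·Na + glucose/18 + urea
= 2·139 + 98/18 + 30
= 278 + 5.44 + 30
= 313.44 mOsm/kg

313.4 mOsm/kg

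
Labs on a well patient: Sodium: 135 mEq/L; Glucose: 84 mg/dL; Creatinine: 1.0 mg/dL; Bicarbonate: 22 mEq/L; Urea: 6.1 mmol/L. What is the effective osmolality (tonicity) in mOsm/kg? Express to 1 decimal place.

Effective osmolality excludes urea (freely permeant across cell membranes):
2·Na + glucose/18
= 2·135 + 84/18
= 270 + 4.67
= 274.67 mOsm/kg

274.7 mOsm/kg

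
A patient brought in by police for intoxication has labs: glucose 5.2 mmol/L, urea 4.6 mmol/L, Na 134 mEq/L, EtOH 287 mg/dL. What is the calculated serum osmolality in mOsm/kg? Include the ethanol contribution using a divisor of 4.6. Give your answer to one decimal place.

Calculated osmolality = 2·Na + glucose + urea + ethanol/4.6
= 2·134 + 5.2 + 4.6 + 287/4.6
= 268 + 5.20 + 4.60 + 62.39
= 340.19 mOsm/kg

340.2 mOsm/kg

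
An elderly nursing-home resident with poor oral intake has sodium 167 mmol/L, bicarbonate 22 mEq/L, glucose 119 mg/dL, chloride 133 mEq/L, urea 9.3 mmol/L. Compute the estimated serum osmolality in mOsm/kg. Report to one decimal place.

Calculated osmolality = 2·Na + glucose/18 + urea
= 2·167 + 119/18 + 9.3
= 334 + 6.61 + 9.30
= 349.91 mOsm/kg

349.9 mOsm/kg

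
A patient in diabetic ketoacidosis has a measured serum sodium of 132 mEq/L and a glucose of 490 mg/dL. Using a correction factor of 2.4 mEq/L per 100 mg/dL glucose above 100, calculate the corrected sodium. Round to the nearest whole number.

141 mEq/L

Corrected Na = measured Na + 2.4 · (glucose − 100)/100
= 132 + 2.4 · (490 − 100)/100
= 132 + 9.4
= 141.4 mEq/L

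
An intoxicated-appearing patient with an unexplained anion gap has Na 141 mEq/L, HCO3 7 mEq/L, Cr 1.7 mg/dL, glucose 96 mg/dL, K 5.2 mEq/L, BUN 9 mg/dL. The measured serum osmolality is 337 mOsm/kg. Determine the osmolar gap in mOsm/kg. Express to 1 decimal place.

Calculated osmolality = 2·Na + glucose/18 + BUN/2.8
= 2·141 + 96/18 + 9/2.8
= 282 + 5.33 + 3.21
= 290.54 mOsm/kg ≈ 290.5 mOsm/kg
Osmolar gap = measured − calculated = 337 − 290.5 = 46.5 mOsm/kg

46.5 mOsm/kg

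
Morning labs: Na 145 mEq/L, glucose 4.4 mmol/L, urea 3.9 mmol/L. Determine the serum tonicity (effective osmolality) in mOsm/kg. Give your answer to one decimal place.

294.4 mOsm/kg

Effective osmolality excludes urea (freely permeant across cell membranes):
2·Na + glucose
= 2·145 + 4.4
= 290 + 4.4
= 294.4 mOsm/kg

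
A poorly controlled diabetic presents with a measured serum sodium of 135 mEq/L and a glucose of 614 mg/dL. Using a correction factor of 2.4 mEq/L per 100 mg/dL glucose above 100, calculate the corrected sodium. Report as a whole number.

Corrected Na = measured Na + 2.4 · (glucose − 100)/100
= 135 + 2.4 · (614 − 100)/100
= 135 + 12.3
= 147.3 mEq/L

147 mEq/L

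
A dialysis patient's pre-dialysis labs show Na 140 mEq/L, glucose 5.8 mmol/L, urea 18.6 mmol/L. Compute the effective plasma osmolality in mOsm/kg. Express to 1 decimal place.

Effective osmolality excludes urea (freely permeant across cell membranes):
2·Na + glucose
= 2·140 + 5.8
= 280 + 5.8
= 285.8 mOsm/kg

285.8 mOsm/kg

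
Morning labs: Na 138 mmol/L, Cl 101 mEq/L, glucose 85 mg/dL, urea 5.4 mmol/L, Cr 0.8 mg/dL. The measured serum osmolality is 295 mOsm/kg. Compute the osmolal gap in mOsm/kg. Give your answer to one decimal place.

Calculated osmolality = 2·Na + glucose/18 + urea
= 2·138 + 85/18 + 5.4
= 276 + 4.72 + 5.40
= 286.12 mOsm/kg ≈ 286.1 mOsm/kg
Osmolar gap = measured − calculated = 295 − 286.1 = 8.9 mOsm/kg

8.9 mOsm/kg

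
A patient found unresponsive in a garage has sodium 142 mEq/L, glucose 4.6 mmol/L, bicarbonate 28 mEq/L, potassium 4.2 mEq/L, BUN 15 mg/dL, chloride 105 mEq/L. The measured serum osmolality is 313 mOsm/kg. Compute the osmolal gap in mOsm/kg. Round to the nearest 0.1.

19.0 mOsm/kg

Calculated osmolality = 2·Na + glucose + BUN/2.8
= 2·142 + 4.6 + 15/2.8
= 284 + 4.60 + 5.36
= 293.96 mOsm/kg ≈ 294.0 mOsm/kg
Osmolar gap = measured − calculated = 313 − 294.0 = 19.0 mOsm/kg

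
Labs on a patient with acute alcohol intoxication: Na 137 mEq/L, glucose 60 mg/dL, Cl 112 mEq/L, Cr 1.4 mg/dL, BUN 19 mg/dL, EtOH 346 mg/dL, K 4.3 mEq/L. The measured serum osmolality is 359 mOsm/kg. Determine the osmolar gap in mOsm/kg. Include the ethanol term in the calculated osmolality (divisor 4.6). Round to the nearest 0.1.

-0.3 mOsm/kg

Calculated osmolality = 2·Na + glucose/18 + BUN/2.8 + ethanol/4.6
= 2·137 + 60/18 + 19/2.8 + 346/4.6
= 274 + 3.33 + 6.79 + 75.22
= 359.34 mOsm/kg ≈ 359.3 mOsm/kg
Osmolar gap = measured − calculated = 359 − 359.3 = -0.3 mOsm/kg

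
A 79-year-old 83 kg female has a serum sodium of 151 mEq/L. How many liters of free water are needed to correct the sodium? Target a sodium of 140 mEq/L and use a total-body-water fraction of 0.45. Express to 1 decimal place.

TBW = 0.45 · 83 = 37.35 L
Free water deficit = TBW · (Na/140 − 1)
= 37.35 · (151/140 − 1)
= 37.35 · 0.0786
= 2.94 L

2.9 L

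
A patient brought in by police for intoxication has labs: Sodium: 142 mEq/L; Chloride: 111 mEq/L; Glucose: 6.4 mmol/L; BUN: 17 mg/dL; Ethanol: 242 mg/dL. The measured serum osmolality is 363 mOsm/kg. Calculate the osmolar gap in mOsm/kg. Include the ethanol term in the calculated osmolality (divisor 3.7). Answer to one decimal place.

Calculated osmolality = 2·Na + glucose + BUN/2.8 + ethanol/3.7
= 2·142 + 6.4 + 17/2.8 + 242/3.7
= 284 + 6.40 + 6.07 + 65.41
= 361.88 mOsm/kg ≈ 361.9 mOsm/kg
Osmolar gap = measured − calculated = 363 − 361.9 = 1.1 mOsm/kg

1.1 mOsm/kg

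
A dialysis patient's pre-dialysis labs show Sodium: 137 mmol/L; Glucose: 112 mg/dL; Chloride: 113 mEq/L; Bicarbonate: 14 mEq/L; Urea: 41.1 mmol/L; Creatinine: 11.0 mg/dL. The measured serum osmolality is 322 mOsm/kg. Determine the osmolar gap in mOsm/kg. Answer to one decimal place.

Calculated osmolality = 2·Na + glucose/18 + urea
= 2·137 + 112/18 + 41.1
= 274 + 6.22 + 41.10
= 321.32 mOsm/kg ≈ 321.3 mOsm/kg
Osmolar gap = measured − calculated = 322 − 321.3 = 0.7 mOsm/kg

0.7 mOsm/kg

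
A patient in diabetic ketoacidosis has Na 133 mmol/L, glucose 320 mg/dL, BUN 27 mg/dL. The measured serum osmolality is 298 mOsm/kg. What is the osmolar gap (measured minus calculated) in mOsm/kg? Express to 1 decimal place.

Calculated osmolality = 2·Na + glucose/18 + BUN/2.8
= 2·133 + 320/18 + 27/2.8
= 266 + 17.78 + 9.64
= 293.42 mOsm/kg ≈ 293.4 mOsm/kg
Osmolar gap = measured − calculated = 298 − 293.4 = 4.6 mOsm/kg

4.6 mOsm/kg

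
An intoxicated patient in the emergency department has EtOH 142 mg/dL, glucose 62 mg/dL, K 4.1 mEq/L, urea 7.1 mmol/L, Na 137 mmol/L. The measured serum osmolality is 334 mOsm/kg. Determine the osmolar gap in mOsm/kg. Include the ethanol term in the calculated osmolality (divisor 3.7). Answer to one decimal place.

11.1 mOsm/kg

Calculated osmolality = 2·Na + glucose/18 + urea + ethanol/3.7
= 2·137 + 62/18 + 7.1 + 142/3.7
= 274 + 3.44 + 7.10 + 38.38
= 322.92 mOsm/kg ≈ 322.9 mOsm/kg
Osmolar gap = measured − calculated = 334 − 322.9 = 11.1 mOsm/kg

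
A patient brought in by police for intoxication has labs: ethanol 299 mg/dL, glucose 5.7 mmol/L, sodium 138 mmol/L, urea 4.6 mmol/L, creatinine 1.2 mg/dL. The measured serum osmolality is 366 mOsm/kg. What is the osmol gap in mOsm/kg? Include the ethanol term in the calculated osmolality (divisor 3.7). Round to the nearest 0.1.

-1.1 mOsm/kg

Calculated osmolality = 2·Na + glucose + urea + ethanol/3.7
= 2·138 + 5.7 + 4.6 + 299/3.7
= 276 + 5.70 + 4.60 + 80.81
= 367.11 mOsm/kg ≈ 367.1 mOsm/kg
Osmolar gap = measured − calculated = 366 − 367.1 = -1.1 mOsm/kg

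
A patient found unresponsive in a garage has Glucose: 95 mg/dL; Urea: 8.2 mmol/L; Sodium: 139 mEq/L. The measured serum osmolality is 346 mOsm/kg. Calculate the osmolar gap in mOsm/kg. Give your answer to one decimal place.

Calculated osmolality = 2·Na + glucose/18 + urea
= 2·139 + 95/18 + 8.2
= 278 + 5.28 + 8.20
= 291.48 mOsm/kg ≈ 291.5 mOsm/kg
Osmolar gap = measured − calculated = 346 − 291.5 = 54.5 mOsm/kg

54.5 mOsm/kg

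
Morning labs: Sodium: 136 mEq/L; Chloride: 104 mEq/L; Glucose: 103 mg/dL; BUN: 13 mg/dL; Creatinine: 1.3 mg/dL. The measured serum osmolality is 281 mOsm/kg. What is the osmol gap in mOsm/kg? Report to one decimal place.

-1.4 mOsm/kg

Calculated osmolality = 2·Na + glucose/18 + BUN/2.8
= 2·136 + 103/18 + 13/2.8
= 272 + 5.72 + 4.64
= 282.36 mOsm/kg ≈ 282.4 mOsm/kg
Osmolar gap = measured − calculated = 281 − 282.4 = -1.4 mOsm/kg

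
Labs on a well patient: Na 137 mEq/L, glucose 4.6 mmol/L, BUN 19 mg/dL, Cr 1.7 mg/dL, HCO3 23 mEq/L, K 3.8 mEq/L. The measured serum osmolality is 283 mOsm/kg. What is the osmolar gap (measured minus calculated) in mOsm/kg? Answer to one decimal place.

-2.4 mOsm/kg

Calculated osmolality = 2·Na + glucose + BUN/2.8
= 2·137 + 4.6 + 19/2.8
= 274 + 4.60 + 6.79
= 285.39 mOsm/kg ≈ 285.4 mOsm/kg
Osmolar gap = measured − calculated = 283 − 285.4 = -2.4 mOsm/kg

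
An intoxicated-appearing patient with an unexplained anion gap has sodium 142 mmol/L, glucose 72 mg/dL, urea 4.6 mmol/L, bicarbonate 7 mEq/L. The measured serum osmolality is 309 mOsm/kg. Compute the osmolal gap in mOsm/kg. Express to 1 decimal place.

Calculated osmolality = 2·Na + glucose/18 + urea
= 2·142 + 72/18 + 4.6
= 284 + 4 + 4.60
= 292.6 mOsm/kg ≈ 292.6 mOsm/kg
Osmolar gap = measured − calculated = 309 − 292.6 = 16.4 mOsm/kg

16.4 mOsm/kg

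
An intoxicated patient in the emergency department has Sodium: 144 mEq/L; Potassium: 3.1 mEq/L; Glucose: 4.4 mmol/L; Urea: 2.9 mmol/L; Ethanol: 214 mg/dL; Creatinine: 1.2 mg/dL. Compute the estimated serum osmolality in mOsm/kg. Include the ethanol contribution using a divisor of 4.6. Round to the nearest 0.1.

341.8 mOsm/kg

Calculated osmolality = 2·Na + glucose + urea + ethanol/4.6
= 2·144 + 4.4 + 2.9 + 214/4.6
= 288 + 4.40 + 2.90 + 46.52
= 341.82 mOsm/kg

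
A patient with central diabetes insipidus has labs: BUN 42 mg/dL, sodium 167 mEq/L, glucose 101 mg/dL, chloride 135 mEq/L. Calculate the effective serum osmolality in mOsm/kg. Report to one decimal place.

339.6 mOsm/kg

Effective osmolality excludes urea (freely permeant across cell membranes):
2·Na + glucose/18
= 2·167 + 101/18
= 334 + 5.61
= 339.61 mOsm/kg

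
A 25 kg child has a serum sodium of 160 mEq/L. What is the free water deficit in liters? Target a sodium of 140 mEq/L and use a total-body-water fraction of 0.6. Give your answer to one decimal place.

TBW = 0.6 · 25 = 15 L
Free water deficit = TBW · (Na/140 − 1)
= 15 · (160/140 − 1)
= 15 · 0.1429
= 2.14 L

2.1 L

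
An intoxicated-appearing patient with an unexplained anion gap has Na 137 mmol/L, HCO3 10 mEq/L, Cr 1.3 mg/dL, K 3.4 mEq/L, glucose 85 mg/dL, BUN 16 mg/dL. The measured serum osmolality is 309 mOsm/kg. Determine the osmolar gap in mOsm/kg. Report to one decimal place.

Calculated osmolality = 2·Na + glucose/18 + BUN/2.8
= 2·137 + 85/18 + 16/2.8
= 274 + 4.72 + 5.71
= 284.43 mOsm/kg ≈ 284.4 mOsm/kg
Osmolar gap = measured − calculated = 309 − 284.4 = 24.6 mOsm/kg

24.6 mOsm/kg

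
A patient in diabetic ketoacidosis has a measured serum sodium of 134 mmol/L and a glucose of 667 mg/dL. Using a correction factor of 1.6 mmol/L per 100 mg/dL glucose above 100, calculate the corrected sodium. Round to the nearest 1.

143 mmol/L

Corrected Na = measured Na + 1.6 · (glucose − 100)/100
= 134 + 1.6 · (667 − 100)/100
= 134 + 9.1
= 143.1 mmol/L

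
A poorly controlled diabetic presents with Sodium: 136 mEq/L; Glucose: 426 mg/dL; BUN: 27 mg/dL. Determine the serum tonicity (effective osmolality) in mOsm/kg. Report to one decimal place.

295.7 mOsm/kg

Effective osmolality excludes urea (freely permeant across cell membranes):
2·Na + glucose/18
= 2·136 + 426/18
= 272 + 23.67
= 295.67 mOsm/kg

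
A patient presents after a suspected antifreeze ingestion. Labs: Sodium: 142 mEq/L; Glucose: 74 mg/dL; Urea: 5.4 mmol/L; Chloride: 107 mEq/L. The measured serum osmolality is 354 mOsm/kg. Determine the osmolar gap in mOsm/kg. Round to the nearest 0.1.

60.5 mOsm/kg

Calculated osmolality = 2·Na + glucose/18 + urea
= 2·142 + 74/18 + 5.4
= 284 + 4.11 + 5.40
= 293.51 mOsm/kg ≈ 293.5 mOsm/kg
Osmolar gap = measured − calculated = 354 − 293.5 = 60.5 mOsm/kg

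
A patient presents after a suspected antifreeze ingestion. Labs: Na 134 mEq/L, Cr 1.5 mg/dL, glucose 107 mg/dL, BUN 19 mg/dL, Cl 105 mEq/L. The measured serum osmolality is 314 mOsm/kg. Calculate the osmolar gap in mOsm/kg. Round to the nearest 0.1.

33.3 mOsm/kg

Calculated osmolality = 2·Na + glucose/18 + BUN/2.8
= 2·134 + 107/18 + 19/2.8
= 268 + 5.94 + 6.79
= 280.73 mOsm/kg ≈ 280.7 mOsm/kg
Osmolar gap = measured − calculated = 314 − 280.7 = 33.3 mOsm/kg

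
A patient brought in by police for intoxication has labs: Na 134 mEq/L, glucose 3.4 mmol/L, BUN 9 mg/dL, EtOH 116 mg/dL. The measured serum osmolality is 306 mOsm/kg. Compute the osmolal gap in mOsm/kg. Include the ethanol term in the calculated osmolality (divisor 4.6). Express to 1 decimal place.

6.2 mOsm/kg

Calculated osmolality = 2·Na + glucose + BUN/2.8 + ethanol/4.6
= 2·134 + 3.4 + 9/2.8 + 116/4.6
= 268 + 3.40 + 3.21 + 25.22
= 299.83 mOsm/kg ≈ 299.8 mOsm/kg
Osmolar gap = measured − calculated = 306 − 299.8 = 6.2 mOsm/kg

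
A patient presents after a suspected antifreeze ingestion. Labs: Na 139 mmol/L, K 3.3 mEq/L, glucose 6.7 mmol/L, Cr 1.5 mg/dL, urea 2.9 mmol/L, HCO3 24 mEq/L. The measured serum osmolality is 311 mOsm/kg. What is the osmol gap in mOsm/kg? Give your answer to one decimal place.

Calculated osmolality = 2·Na + glucose + urea
= 2·139 + 6.7 + 2.9
= 278 + 6.70 + 2.90
= 287.6 mOsm/kg ≈ 287.6 mOsm/kg
Osmolar gap = measured − calculated = 311 − 287.6 = 23.4 mOsm/kg

23.4 mOsm/kg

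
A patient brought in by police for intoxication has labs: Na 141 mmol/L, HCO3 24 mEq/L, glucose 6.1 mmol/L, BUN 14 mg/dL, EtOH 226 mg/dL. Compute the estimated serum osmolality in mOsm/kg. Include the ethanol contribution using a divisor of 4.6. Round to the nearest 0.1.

Calculated osmolality = 2·Na + glucose + BUN/2.8 + ethanol/4.6
= 2·141 + 6.1 + 14/2.8 + 226/4.6
= 282 + 6.10 + 5 + 49.13
= 342.23 mOsm/kg

342.2 mOsm/kg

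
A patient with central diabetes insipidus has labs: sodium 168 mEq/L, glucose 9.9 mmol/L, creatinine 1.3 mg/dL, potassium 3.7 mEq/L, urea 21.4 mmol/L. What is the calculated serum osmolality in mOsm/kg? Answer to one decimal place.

Calculated osmolality = 2·Na + glucose + urea
= 2·168 + 9.9 + 21.4
= 336 + 9.90 + 21.40
= 367.3 mOsm/kg

367.3 mOsm/kg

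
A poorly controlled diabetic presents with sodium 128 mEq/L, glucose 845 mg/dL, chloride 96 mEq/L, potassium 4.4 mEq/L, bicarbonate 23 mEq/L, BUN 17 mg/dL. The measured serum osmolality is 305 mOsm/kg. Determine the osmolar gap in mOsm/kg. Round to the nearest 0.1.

Calculated osmolality = 2·Na + glucose/18 + BUN/2.8
= 2·128 + 845/18 + 17/2.8
= 256 + 46.94 + 6.07
= 309.01 mOsm/kg ≈ 309.0 mOsm/kg
Osmolar gap = measured − calculated = 305 − 309.0 = -4.0 mOsm/kg

-4.0 mOsm/kg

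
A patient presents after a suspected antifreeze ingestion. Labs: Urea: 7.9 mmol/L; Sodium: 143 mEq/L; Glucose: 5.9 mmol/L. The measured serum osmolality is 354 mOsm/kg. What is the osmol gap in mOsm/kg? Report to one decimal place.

Calculated osmolality = 2·Na + glucose + urea
= 2·143 + 5.9 + 7.9
= 286 + 5.90 + 7.90
= 299.8 mOsm/kg ≈ 299.8 mOsm/kg
Osmolar gap = measured − calculated = 354 − 299.8 = 54.2 mOsm/kg

54.2 mOsm/kg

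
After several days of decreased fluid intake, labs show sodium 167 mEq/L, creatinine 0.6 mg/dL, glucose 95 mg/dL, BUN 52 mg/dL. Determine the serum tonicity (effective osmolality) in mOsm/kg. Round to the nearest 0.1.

339.3 mOsm/kg

Effective osmolality excludes urea (freely permeant across cell membranes):
2·Na + glucose/18
= 2·167 + 95/18
= 334 + 5.28
= 339.28 mOsm/kg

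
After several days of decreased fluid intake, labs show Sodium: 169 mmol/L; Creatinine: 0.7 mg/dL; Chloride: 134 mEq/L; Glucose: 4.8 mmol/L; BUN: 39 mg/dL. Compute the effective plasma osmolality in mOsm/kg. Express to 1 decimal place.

342.8 mOsm/kg

Effective osmolality excludes urea (freely permeant across cell membranes):
2·Na + glucose
= 2·169 + 4.8
= 338 + 4.8
= 342.8 mOsm/kg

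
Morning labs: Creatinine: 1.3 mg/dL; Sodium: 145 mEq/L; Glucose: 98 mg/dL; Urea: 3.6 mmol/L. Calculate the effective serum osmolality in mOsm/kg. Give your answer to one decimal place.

295.4 mOsm/kg

Effective osmolality excludes urea (freely permeant across cell membranes):
2·Na + glucose/18
= 2·145 + 98/18
= 290 + 5.44
= 295.44 mOsm/kg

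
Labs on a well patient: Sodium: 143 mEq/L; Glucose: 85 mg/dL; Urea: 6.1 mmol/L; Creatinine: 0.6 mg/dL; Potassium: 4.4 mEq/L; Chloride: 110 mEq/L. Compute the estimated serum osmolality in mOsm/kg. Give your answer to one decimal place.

296.8 mOsm/kg

Calculated osmolality = 2·Na + glucose/18 + urea
= 2·143 + 85/18 + 6.1
= 286 + 4.72 + 6.10
= 296.82 mOsm/kg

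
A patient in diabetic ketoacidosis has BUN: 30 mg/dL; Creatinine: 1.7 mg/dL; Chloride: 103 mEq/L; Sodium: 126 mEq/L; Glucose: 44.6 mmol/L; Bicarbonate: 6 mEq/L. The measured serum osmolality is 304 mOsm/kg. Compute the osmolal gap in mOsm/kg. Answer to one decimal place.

Calculated osmolality = 2·Na + glucose + BUN/2.8
= 2·126 + 44.6 + 30/2.8
= 252 + 44.60 + 10.71
= 307.31 mOsm/kg ≈ 307.3 mOsm/kg
Osmolar gap = measured − calculated = 304 − 307.3 = -3.3 mOsm/kg

-3.3 mOsm/kg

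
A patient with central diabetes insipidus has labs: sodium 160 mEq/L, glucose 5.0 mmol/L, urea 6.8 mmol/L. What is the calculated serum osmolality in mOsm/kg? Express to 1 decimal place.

Calculated osmolality = 2·Na + glucose + urea
= 2·160 + 5 + 6.8
= 320 + 5 + 6.80
= 331.8 mOsm/kg

331.8 mOsm/kg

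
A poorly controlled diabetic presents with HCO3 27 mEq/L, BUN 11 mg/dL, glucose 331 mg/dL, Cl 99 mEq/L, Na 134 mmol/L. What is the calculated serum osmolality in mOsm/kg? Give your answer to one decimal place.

Calculated osmolality = 2·Na + glucose/18 + BUN/2.8
= 2·134 + 331/18 + 11/2.8
= 268 + 18.39 + 3.93
= 290.32 mOsm/kg

290.3 mOsm/kg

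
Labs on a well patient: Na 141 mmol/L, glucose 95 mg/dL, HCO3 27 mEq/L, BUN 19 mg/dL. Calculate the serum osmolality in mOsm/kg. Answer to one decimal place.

294.1 mOsm/kg

Calculated osmolality = 2·Na + glucose/18 + BUN/2.8
= 2·141 + 95/18 + 19/2.8
= 282 + 5.28 + 6.79
= 294.07 mOsm/kg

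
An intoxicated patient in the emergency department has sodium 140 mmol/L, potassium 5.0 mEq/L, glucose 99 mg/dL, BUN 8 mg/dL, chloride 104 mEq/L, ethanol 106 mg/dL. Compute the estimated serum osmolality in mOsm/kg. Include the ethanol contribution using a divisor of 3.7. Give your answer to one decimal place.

Calculated osmolality = 2·Na + glucose/18 + BUN/2.8 + ethanol/3.7
= 2·140 + 99/18 + 8/2.8 + 106/3.7
= 280 + 5.50 + 2.86 + 28.65
= 317.01 mOsm/kg

317.0 mOsm/kg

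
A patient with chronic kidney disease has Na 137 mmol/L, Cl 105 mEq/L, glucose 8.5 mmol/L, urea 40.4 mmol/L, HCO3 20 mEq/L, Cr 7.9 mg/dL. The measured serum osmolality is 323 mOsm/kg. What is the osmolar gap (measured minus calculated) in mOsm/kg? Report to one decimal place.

0.1 mOsm/kg

Calculated osmolality = 2·Na + glucose + urea
= 2·137 + 8.5 + 40.4
= 274 + 8.50 + 40.40
= 322.9 mOsm/kg ≈ 322.9 mOsm/kg
Osmolar gap = measured − calculated = 323 − 322.9 = 0.1 mOsm/kg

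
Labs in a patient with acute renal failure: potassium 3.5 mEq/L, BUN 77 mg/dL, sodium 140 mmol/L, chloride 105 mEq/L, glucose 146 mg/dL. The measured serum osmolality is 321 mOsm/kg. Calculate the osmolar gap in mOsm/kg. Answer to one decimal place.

Calculated osmolality = 2·Na + glucose/18 + BUN/2.8
= 2·140 + 146/18 + 77/2.8
= 280 + 8.11 + 27.50
= 315.61 mOsm/kg ≈ 315.6 mOsm/kg
Osmolar gap = measured − calculated = 321 − 315.6 = 5.4 mOsm/kg

5.4 mOsm/kg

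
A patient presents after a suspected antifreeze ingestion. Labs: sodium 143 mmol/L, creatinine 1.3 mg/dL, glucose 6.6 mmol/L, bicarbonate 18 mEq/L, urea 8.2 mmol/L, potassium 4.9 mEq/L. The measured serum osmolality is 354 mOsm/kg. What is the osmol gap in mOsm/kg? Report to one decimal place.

53.2 mOsm/kg

Calculated osmolality = 2·Na + glucose + urea
= 2·143 + 6.6 + 8.2
= 286 + 6.60 + 8.20
= 300.8 mOsm/kg ≈ 300.8 mOsm/kg
Osmolar gap = measured − calculated = 354 − 300.8 = 53.2 mOsm/kg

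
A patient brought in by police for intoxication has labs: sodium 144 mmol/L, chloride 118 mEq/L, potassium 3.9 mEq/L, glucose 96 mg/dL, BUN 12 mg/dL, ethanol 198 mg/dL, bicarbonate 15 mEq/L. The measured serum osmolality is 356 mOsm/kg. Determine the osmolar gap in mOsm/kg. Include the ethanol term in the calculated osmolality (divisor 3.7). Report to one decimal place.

Calculated osmolality = 2·Na + glucose/18 + BUN/2.8 + ethanol/3.7
= 2·144 + 96/18 + 12/2.8 + 198/3.7
= 288 + 5.33 + 4.29 + 53.51
= 351.13 mOsm/kg ≈ 351.1 mOsm/kg
Osmolar gap = measured − calculated = 356 − 351.1 = 4.9 mOsm/kg

4.9 mOsm/kg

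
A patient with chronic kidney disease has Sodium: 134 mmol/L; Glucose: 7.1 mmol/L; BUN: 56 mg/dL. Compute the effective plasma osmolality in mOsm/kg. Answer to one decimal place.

Effective osmolality excludes urea (freely permeant across cell membranes):
2·Na + glucose
= 2·134 + 7.1
= 268 + 7.1
= 275.1 mOsm/kg

275.1 mOsm/kg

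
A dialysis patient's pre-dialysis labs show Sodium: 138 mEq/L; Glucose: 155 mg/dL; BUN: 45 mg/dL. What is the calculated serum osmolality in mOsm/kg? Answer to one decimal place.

300.7 mOsm/kg

Calculated osmolality = 2·Na + glucose/18 + BUN/2.8
= 2·138 + 155/18 + 45/2.8
= 276 + 8.61 + 16.07
= 300.68 mOsm/kg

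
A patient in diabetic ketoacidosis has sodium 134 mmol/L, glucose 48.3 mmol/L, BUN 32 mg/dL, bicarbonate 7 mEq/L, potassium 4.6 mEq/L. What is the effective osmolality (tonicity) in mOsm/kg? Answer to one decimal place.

Effective osmolality excludes urea (freely permeant across cell membranes):
2·Na + glucose
= 2·134 + 48.3
= 268 + 48.3
= 316.3 mOsm/kg

316.3 mOsm/kg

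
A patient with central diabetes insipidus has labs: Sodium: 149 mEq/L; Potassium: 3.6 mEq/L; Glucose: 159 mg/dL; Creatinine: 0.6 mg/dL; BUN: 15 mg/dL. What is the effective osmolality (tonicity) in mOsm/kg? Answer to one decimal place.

306.8 mOsm/kg

Effective osmolality excludes urea (freely permeant across cell membranes):
2·Na + glucose/18
= 2·149 + 159/18
= 298 + 8.83
= 306.83 mOsm/kg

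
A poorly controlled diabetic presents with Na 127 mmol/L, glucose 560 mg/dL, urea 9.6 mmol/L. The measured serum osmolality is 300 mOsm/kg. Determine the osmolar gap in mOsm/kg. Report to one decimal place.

Calculated osmolality = 2·Na + glucose/18 + urea
= 2·127 + 560/18 + 9.6
= 254 + 31.11 + 9.60
= 294.71 mOsm/kg ≈ 294.7 mOsm/kg
Osmolar gap = measured − calculated = 300 − 294.7 = 5.3 mOsm/kg

5.3 mOsm/kg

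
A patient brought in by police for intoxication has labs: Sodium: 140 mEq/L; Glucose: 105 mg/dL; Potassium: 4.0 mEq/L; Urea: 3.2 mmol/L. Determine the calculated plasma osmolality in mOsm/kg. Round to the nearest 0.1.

289.0 mOsm/kg

Calculated osmolality = 2·Na + glucose/18 + urea
= 2·140 + 105/18 + 3.2
= 280 + 5.83 + 3.20
= 289.03 mOsm/kg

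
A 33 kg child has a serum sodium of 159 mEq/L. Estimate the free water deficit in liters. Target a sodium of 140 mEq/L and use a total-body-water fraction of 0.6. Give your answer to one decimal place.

TBW = 0.6 · 33 = 19.8 L
Free water deficit = TBW · (Na/140 − 1)
= 19.8 · (159/140 − 1)
= 19.8 · 0.1357
= 2.69 L

2.7 L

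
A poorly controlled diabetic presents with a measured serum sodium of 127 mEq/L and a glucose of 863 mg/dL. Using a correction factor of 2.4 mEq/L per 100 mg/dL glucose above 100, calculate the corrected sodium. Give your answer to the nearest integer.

Corrected Na = measured Na + 2.4 · (glucose − 100)/100
= 127 + 2.4 · (863 − 100)/100
= 127 + 18.3
= 145.3 mEq/L

145 mEq/L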